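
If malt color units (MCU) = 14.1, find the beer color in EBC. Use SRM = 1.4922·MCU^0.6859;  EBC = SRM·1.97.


SRM = 1.4922·14.1^0.6859 = 9.1638
EBC = 9.1638·1.97

18.0527 EBC


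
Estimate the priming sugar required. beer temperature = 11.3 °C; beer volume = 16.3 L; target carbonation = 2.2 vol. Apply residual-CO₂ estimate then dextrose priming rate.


residual = 14.695·(0.01821 + 0.09011·e^(−0.04·T));  sugar = (target − residual)·4.0·V
residual = 14.695·(0.01821 + 0.09011·e^(−0.04·11.3)) = 1.1102
sugar = (2.2 − 1.1102)·4.0·16.3

71.0527 g


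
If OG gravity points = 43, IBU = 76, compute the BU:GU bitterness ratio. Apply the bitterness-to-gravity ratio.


BU:GU = IBU / OG_points
BU:GU = 76 / 43

1.7674


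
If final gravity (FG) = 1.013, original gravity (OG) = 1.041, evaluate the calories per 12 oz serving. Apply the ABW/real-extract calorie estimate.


ABW = (OG−FG)·131.25·0.79/FG;  °P = 259 − 259/SG (for OG→OE and FG→AE);  RE = 0.1808·OE + 0.8192·AE;  Cal = (6.9·ABW + 4·(RE−0.1))·FG·3.55
ABW = (1.041 − 1.013)·131.25·0.79/1.013 = 2.8660
OE = 259 − 259/1.041 = 10.2008 °P
AE = 259 − 259/1.013 = 3.3238 °P
RE = 0.1808·10.2008 + 0.8192·3.3238 = 4.5671 °P
Cal = (6.9·2.8660 + 4·(4.5671−0.1))·1.013·3.55

135.3733 kcal


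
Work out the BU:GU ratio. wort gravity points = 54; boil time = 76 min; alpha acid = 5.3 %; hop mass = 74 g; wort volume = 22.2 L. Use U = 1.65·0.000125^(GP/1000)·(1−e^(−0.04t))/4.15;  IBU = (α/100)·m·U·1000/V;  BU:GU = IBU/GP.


U = 1.65·0.000125^(54/1000)·(1−e^(−0.04·76))/4.15 = 0.2330
IBU = (5.3/100)·74·0.2330·1000/22.2 = 41.1657
BU:GU = 41.1657/54

0.7623


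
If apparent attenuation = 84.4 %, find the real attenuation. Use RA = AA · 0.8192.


RA = 84.4 · 0.8192

69.1405 %


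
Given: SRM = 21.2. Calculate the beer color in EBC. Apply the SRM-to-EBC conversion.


EBC = SRM · 1.97
EBC = 21.2 · 1.97

41.7640 EBC


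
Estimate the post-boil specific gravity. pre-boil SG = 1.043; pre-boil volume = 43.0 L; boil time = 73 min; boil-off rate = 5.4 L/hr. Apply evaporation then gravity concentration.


V_post = V_pre − rate·(t/60);  SG_post = 1 + (SG_pre−1)·V_pre/V_post
V_post = 43.0 − 5.4·(73/60) = 36.4300
SG_post = 1 + (1.043 − 1)·43.0/36.4300

1.0508


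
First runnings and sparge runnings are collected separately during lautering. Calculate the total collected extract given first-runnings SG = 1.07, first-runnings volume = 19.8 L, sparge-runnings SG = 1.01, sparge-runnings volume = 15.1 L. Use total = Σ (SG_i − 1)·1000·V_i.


first = (1.07 − 1)·1000·19.8 = 1386.0000
sparge = (1.01 − 1)·1000·15.1 = 151.0000
total = 1386.0000 + 151.0000

1537.0000 gravity·L


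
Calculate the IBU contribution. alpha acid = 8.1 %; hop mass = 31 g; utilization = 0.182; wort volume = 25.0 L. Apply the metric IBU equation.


IBU = (α/100)·mass·U·1000 / V
IBU = (8.1/100)·31·0.182·1000 / 25.0

18.2801 IBU


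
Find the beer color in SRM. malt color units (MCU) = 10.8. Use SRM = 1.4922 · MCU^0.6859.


SRM = 1.4922 · 10.8^0.6859

7.6322 SRM


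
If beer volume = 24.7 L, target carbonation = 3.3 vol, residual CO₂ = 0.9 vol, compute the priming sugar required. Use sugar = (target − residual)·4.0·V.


sugar = (3.3 − 0.9)·4.0·24.7

237.1200 g


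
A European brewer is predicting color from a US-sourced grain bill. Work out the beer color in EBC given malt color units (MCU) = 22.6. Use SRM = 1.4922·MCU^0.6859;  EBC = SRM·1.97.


SRM = 1.4922·22.6^0.6859 = 12.6651
EBC = 12.6651·1.97

24.9503 EBC


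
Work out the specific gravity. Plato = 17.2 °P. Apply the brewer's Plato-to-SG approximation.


SG = 259/(259 − P)
SG = 259/(259 − 17.2)

1.0711


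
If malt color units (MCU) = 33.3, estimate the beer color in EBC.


SRM = 1.4922·MCU^0.6859;  EBC = SRM·1.97
SRM = 1.4922·33.3^0.6859 = 16.5223
EBC = 16.5223·1.97

32.5490 EBC


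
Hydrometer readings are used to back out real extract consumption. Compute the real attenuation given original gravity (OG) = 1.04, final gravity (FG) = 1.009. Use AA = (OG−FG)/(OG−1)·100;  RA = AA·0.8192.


AA = (1.04 − 1.009)/(1.04 − 1)·100 = 77.5000
RA = 77.5000·0.8192

63.4880 %


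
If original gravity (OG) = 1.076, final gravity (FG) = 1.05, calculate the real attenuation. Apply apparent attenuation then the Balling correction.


AA = (OG−FG)/(OG−1)·100;  RA = AA·0.8192
AA = (1.076 − 1.05)/(1.076 − 1)·100 = 34.2105
RA = 34.2105·0.8192

28.0253 %


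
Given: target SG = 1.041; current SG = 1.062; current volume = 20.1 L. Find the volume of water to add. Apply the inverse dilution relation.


V_water = V·((SG_curr − 1)/(SG_target − 1) − 1)
V_water = 20.1·((1.062 − 1)/(1.041 − 1) − 1)

10.2951 L


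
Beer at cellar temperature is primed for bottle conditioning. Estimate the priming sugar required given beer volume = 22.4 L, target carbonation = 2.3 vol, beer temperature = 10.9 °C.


residual = 14.695·(0.01821 + 0.09011·e^(−0.04·T));  sugar = (target − residual)·4.0·V
residual = 14.695·(0.01821 + 0.09011·e^(−0.04·10.9)) = 1.1238
sugar = (2.3 − 1.1238)·4.0·22.4

105.3852 g


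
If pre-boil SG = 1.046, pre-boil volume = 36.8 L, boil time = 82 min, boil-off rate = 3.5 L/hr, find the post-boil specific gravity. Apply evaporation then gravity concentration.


V_post = V_pre − rate·(t/60);  SG_post = 1 + (SG_pre−1)·V_pre/V_post
V_post = 36.8 − 3.5·(82/60) = 32.0167
SG_post = 1 + (1.046 − 1)·36.8/32.0167

1.0529


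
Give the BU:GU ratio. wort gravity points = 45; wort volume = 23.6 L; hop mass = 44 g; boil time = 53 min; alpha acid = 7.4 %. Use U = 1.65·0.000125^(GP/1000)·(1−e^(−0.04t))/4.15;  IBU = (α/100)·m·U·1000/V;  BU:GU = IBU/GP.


U = 1.65·0.000125^(45/1000)·(1−e^(−0.04·53))/4.15 = 0.2335
IBU = (7.4/100)·44·0.2335·1000/23.6 = 32.2134
BU:GU = 32.2134/45

0.7159


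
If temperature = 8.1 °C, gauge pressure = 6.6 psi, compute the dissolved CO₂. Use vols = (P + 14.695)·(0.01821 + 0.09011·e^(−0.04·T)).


vols = (6.6 + 14.695)·(0.01821 + 0.09011·e^(−0.04·8.1))

1.7756 volumes


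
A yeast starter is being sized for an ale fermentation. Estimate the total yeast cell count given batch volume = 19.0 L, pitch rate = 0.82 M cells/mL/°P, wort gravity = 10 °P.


cells (billions) = rate · V_L · °P
cells = 0.82 · 19.0 · 10

155.8000 billion cells


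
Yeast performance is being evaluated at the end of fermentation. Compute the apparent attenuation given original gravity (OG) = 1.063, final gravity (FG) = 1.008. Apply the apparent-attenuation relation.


AA = (OG − FG)/(OG − 1) · 100
AA = (1.063 − 1.008)/(1.063 − 1) · 100

87.3016 %


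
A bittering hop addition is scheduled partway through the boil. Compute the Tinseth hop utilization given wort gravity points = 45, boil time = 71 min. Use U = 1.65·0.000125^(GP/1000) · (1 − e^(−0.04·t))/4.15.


bigness = 1.65·0.000125^(45/1000) = 1.1011
boil_factor = (1 − e^(−0.04·71))/4.15 = 0.2269
U = 1.1011 · 0.2269

0.2498


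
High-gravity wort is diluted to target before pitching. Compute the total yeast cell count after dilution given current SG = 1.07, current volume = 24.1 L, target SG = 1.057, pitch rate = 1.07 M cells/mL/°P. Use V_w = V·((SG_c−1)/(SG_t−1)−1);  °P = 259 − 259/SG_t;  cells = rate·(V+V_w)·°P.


V_w = 24.1·((1.07−1)/(1.057−1)−1) = 5.4965
V_final = 24.1 + 5.4965 = 29.5965
°P = 259 − 259/1.057 = 13.9669
cells = 1.07·29.5965·13.9669

442.3068 billion cells


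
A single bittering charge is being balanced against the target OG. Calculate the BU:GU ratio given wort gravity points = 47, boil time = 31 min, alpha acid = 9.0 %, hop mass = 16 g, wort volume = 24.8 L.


U = 1.65·0.000125^(GP/1000)·(1−e^(−0.04t))/4.15;  IBU = (α/100)·m·U·1000/V;  BU:GU = IBU/GP
U = 1.65·0.000125^(47/1000)·(1−e^(−0.04·31))/4.15 = 0.1852
IBU = (9.0/100)·16·0.1852·1000/24.8 = 10.7532
BU:GU = 10.7532/47

0.2288


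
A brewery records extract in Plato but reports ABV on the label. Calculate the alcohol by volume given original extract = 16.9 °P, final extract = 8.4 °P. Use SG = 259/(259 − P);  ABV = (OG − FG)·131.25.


OG = 259/(259 − 16.9) = 1.0698
FG = 259/(259 − 8.4) = 1.0335
ABV = (1.0698 − 1.0335)·131.25

4.7626 % ABV


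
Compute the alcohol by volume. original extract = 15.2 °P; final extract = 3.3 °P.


SG = 259/(259 − P);  ABV = (OG − FG)·131.25
OG = 259/(259 − 15.2) = 1.0623
FG = 259/(259 − 3.3) = 1.0129
ABV = (1.0623 − 1.0129)·131.25

6.4891 % ABV


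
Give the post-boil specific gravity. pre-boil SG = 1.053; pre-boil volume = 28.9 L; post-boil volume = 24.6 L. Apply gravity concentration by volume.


SG_post = 1 + (SG_pre − 1)·V_pre/V_post
pts_pre = (1.053 − 1)·1000 = 53.0000
pts_post = 53.0000·28.9/24.6 = 62.2642
SG_post = 1 + 62.2642/1000

1.0623


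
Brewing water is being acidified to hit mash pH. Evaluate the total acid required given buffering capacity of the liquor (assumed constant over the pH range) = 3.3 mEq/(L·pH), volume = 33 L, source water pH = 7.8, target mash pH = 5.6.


acid = buffering capacity · (pH_source − pH_target) · V
acid = 3.3 · (7.8 − 5.6) · 33

239.5800 mEq


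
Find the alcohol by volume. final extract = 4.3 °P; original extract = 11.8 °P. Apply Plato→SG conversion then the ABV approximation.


SG = 259/(259 − P);  ABV = (OG − FG)·131.25
OG = 259/(259 − 11.8) = 1.0477
FG = 259/(259 − 4.3) = 1.0169
ABV = (1.0477 − 1.0169)·131.25

4.0493 % ABV


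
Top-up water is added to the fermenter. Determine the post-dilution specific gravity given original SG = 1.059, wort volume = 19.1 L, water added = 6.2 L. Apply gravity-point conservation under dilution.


SG_new = 1 + (SG_old − 1)·V_old/(V_old + V_water)
pts = (1.059 − 1)·1000·19.1/(19.1 + 6.2) = 44.5415
SG_new = 1 + 44.5415/1000

1.0445


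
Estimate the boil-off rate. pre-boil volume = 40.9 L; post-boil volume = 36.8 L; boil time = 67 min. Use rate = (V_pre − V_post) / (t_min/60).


rate = (40.9 − 36.8) / (67/60)

3.6716 L/hr


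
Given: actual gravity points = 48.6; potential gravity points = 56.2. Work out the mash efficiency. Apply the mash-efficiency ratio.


efficiency = actual / potential × 100
efficiency = 48.6 / 56.2 × 100

86.4769 %


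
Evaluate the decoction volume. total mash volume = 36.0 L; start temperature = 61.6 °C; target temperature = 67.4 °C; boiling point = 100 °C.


V_dec = V_total·(T_target − T_start)/(T_boil − T_start)
V_dec = 36.0·(67.4 − 61.6)/(100 − 61.6)

5.4375 L


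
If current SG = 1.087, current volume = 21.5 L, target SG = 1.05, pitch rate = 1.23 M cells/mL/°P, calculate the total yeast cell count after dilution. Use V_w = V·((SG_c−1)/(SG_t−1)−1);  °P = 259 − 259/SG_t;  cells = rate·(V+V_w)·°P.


V_w = 21.5·((1.087−1)/(1.05−1)−1) = 15.9100
V_final = 21.5 + 15.9100 = 37.4100
°P = 259 − 259/1.05 = 12.3333
cells = 1.23·37.4100·12.3333

567.5097 billion cells


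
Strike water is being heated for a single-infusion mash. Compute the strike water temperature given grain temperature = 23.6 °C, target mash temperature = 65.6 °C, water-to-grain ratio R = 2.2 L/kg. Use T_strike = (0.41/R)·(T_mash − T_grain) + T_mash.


T_strike = (0.41/2.2)·(65.6 − 23.6) + 65.6

73.4273 °C


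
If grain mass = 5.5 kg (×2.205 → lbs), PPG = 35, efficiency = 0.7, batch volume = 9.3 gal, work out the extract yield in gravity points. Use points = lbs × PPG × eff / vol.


lbs = 5.5 × 2.205 = 12.1275
points = 12.1275 × 35 × 0.7 / 9.3

31.9488 points


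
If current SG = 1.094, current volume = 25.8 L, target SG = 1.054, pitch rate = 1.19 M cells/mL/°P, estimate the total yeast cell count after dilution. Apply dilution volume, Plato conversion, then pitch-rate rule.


V_w = V·((SG_c−1)/(SG_t−1)−1);  °P = 259 − 259/SG_t;  cells = rate·(V+V_w)·°P
V_w = 25.8·((1.094−1)/(1.054−1)−1) = 19.1111
V_final = 25.8 + 19.1111 = 44.9111
°P = 259 − 259/1.054 = 13.2694
cells = 1.19·44.9111·13.2694

709.1754 billion cells


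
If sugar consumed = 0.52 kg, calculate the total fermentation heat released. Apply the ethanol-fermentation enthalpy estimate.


Q = m_sugar · 590 kJ/kg
Q = 0.52 · 590

306.8000 kJ


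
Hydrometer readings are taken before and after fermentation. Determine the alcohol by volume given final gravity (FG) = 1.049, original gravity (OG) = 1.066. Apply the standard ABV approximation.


ABV = (OG − FG) · 131.25
ABV = (1.066 − 1.049) · 131.25

2.2313 % ABV


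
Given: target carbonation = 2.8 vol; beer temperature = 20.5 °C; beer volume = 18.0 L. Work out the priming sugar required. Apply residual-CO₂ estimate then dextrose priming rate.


residual = 14.695·(0.01821 + 0.09011·e^(−0.04·T));  sugar = (target − residual)·4.0·V
residual = 14.695·(0.01821 + 0.09011·e^(−0.04·20.5)) = 0.8508
sugar = (2.8 − 0.8508)·4.0·18.0

140.3423 g


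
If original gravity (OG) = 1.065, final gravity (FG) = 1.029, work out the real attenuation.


AA = (OG−FG)/(OG−1)·100;  RA = AA·0.8192
AA = (1.065 − 1.029)/(1.065 − 1)·100 = 55.3846
RA = 55.3846·0.8192

45.3711 %


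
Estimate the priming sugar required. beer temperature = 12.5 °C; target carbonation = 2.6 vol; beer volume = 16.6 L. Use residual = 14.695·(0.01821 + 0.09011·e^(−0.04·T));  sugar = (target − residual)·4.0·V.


residual = 14.695·(0.01821 + 0.09011·e^(−0.04·12.5)) = 1.0707
sugar = (2.6 − 1.0707)·4.0·16.6

101.5426 g


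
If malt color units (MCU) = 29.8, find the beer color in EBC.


SRM = 1.4922·MCU^0.6859;  EBC = SRM·1.97
SRM = 1.4922·29.8^0.6859 = 15.3106
EBC = 15.3106·1.97

30.1619 EBC


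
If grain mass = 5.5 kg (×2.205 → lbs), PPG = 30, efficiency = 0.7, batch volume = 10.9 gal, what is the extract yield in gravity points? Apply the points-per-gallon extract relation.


points = lbs × PPG × eff / vol
lbs = 5.5 × 2.205 = 12.1275
points = 12.1275 × 30 × 0.7 / 10.9

23.3649 points


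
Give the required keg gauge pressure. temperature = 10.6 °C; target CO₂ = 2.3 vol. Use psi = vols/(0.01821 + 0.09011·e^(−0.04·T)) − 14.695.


psi = 2.3/(0.01821 + 0.09011·e^(−0.04·10.6)) − 14.695

15.1054 psi


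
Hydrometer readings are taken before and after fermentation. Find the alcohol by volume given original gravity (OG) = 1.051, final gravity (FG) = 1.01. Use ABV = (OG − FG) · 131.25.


ABV = (1.051 − 1.01) · 131.25

5.3812 % ABV


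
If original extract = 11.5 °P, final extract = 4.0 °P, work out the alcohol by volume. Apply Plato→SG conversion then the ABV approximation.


SG = 259/(259 − P);  ABV = (OG − FG)·131.25
OG = 259/(259 − 11.5) = 1.0465
FG = 259/(259 − 4.0) = 1.0157
ABV = (1.0465 − 1.0157)·131.25

4.0397 % ABV


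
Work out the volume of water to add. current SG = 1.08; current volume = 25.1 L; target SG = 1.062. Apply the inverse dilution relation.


V_water = V·((SG_curr − 1)/(SG_target − 1) − 1)
V_water = 25.1·((1.08 − 1)/(1.062 − 1) − 1)

7.2871 L


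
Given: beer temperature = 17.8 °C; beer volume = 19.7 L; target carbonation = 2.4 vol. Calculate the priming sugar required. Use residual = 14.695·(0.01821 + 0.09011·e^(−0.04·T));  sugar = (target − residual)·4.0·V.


residual = 14.695·(0.01821 + 0.09011·e^(−0.04·17.8)) = 0.9173
sugar = (2.4 − 0.9173)·4.0·19.7

116.8357 g


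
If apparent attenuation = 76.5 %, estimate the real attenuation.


RA = AA · 0.8192
RA = 76.5 · 0.8192

62.6688 %


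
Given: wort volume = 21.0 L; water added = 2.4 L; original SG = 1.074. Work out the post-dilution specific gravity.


SG_new = 1 + (SG_old − 1)·V_old/(V_old + V_water)
pts = (1.074 − 1)·1000·21.0/(21.0 + 2.4) = 66.4103
SG_new = 1 + 66.4103/1000

1.0664


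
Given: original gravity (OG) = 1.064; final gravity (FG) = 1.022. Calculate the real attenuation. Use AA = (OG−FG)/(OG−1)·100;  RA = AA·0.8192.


AA = (1.064 − 1.022)/(1.064 − 1)·100 = 65.6250
RA = 65.6250·0.8192

53.7600 %


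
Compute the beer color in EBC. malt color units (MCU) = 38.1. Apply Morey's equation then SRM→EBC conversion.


SRM = 1.4922·MCU^0.6859;  EBC = SRM·1.97
SRM = 1.4922·38.1^0.6859 = 18.1211
EBC = 18.1211·1.97

35.6985 EBC


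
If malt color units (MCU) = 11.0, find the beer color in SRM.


SRM = 1.4922 · MCU^0.6859
SRM = 1.4922 · 11.0^0.6859

7.7289 SRM


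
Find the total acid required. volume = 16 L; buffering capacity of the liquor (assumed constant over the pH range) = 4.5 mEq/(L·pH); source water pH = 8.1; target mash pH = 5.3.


acid = buffering capacity · (pH_source − pH_target) · V
acid = 4.5 · (8.1 − 5.3) · 16

201.6000 mEq


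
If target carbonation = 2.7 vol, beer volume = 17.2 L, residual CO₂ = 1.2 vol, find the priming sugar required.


sugar = (target − residual)·4.0·V
sugar = (2.7 − 1.2)·4.0·17.2

103.2000 g


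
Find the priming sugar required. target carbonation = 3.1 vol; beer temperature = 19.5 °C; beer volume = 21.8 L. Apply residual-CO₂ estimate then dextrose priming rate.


residual = 14.695·(0.01821 + 0.09011·e^(−0.04·T));  sugar = (target − residual)·4.0·V
residual = 14.695·(0.01821 + 0.09011·e^(−0.04·19.5)) = 0.8746
sugar = (3.1 − 0.8746)·4.0·21.8

194.0547 g


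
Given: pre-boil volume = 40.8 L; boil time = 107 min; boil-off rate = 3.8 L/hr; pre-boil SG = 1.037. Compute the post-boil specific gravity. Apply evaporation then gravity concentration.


V_post = V_pre − rate·(t/60);  SG_post = 1 + (SG_pre−1)·V_pre/V_post
V_post = 40.8 − 3.8·(107/60) = 34.0233
SG_post = 1 + (1.037 − 1)·40.8/34.0233

1.0444


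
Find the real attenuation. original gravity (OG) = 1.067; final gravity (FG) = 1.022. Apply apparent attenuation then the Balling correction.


AA = (OG−FG)/(OG−1)·100;  RA = AA·0.8192
AA = (1.067 − 1.022)/(1.067 − 1)·100 = 67.1642
RA = 67.1642·0.8192

55.0209 %


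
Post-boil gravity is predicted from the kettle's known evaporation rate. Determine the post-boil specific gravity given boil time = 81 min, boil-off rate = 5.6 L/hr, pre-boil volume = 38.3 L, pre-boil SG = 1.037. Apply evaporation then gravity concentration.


V_post = V_pre − rate·(t/60);  SG_post = 1 + (SG_pre−1)·V_pre/V_post
V_post = 38.3 − 5.6·(81/60) = 30.7400
SG_post = 1 + (1.037 − 1)·38.3/30.7400

1.0461


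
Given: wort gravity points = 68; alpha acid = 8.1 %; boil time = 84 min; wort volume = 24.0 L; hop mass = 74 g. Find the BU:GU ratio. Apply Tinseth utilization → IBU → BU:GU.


U = 1.65·0.000125^(GP/1000)·(1−e^(−0.04t))/4.15;  IBU = (α/100)·m·U·1000/V;  BU:GU = IBU/GP
U = 1.65·0.000125^(68/1000)·(1−e^(−0.04·84))/4.15 = 0.2083
IBU = (8.1/100)·74·0.2083·1000/24.0 = 52.0209
BU:GU = 52.0209/68

0.7650


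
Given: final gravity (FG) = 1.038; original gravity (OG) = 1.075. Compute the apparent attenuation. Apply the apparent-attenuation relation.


AA = (OG − FG)/(OG − 1) · 100
AA = (1.075 − 1.038)/(1.075 − 1) · 100

49.3333 %


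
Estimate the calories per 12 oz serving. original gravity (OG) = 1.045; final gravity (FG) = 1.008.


ABW = (OG−FG)·131.25·0.79/FG;  °P = 259 − 259/SG (for OG→OE and FG→AE);  RE = 0.1808·OE + 0.8192·AE;  Cal = (6.9·ABW + 4·(RE−0.1))·FG·3.55
ABW = (1.045 − 1.008)·131.25·0.79/1.008 = 3.8060
OE = 259 − 259/1.045 = 11.1531 °P
AE = 259 − 259/1.008 = 2.0556 °P
RE = 0.1808·11.1531 + 0.8192·2.0556 = 3.7004 °P
Cal = (6.9·3.8060 + 4·(3.7004−0.1))·1.008·3.55

145.5081 kcal


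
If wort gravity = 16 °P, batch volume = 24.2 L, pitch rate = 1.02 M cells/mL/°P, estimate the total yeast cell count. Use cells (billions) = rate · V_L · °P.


cells = 1.02 · 24.2 · 16

394.9440 billion cells


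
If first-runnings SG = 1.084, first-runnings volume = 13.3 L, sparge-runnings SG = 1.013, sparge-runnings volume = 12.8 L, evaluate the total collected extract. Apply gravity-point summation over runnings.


total = Σ (SG_i − 1)·1000·V_i
first = (1.084 − 1)·1000·13.3 = 1117.2000
sparge = (1.013 − 1)·1000·12.8 = 166.4000
total = 1117.2000 + 166.4000

1283.6000 gravity·L


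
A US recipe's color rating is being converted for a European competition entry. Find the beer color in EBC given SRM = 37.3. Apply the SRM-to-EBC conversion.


EBC = SRM · 1.97
EBC = 37.3 · 1.97

73.4810 EBC


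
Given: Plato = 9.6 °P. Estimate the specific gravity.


SG = 259/(259 − P)
SG = 259/(259 − 9.6)

1.0385


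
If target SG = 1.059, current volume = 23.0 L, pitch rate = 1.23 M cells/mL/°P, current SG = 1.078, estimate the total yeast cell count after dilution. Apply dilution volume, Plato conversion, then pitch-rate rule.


V_w = V·((SG_c−1)/(SG_t−1)−1);  °P = 259 − 259/SG_t;  cells = rate·(V+V_w)·°P
V_w = 23.0·((1.078−1)/(1.059−1)−1) = 7.4068
V_final = 23.0 + 7.4068 = 30.4068
°P = 259 − 259/1.059 = 14.4297
cells = 1.23·30.4068·14.4297

539.6738 billion cells


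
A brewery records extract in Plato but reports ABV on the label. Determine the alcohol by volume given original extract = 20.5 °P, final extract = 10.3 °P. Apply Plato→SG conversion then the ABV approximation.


SG = 259/(259 − P);  ABV = (OG − FG)·131.25
OG = 259/(259 − 20.5) = 1.0860
FG = 259/(259 − 10.3) = 1.0414
ABV = (1.0860 − 1.0414)·131.25

5.8457 % ABV


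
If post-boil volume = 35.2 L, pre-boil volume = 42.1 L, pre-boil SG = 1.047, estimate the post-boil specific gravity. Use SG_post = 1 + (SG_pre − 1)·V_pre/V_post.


pts_pre = (1.047 − 1)·1000 = 47.0000
pts_post = 47.0000·42.1/35.2 = 56.2131
SG_post = 1 + 56.2131/1000

1.0562


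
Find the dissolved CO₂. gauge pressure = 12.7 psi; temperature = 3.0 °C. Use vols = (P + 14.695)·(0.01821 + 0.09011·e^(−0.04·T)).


vols = (12.7 + 14.695)·(0.01821 + 0.09011·e^(−0.04·3.0))

2.6883 volumes


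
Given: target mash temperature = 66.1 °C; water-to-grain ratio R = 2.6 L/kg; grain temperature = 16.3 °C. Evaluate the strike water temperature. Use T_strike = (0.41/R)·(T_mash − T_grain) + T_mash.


T_strike = (0.41/2.6)·(66.1 − 16.3) + 66.1

73.9531 °C


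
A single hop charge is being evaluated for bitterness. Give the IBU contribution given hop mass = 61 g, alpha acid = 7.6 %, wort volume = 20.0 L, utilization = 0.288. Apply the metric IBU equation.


IBU = (α/100)·mass·U·1000 / V
IBU = (7.6/100)·61·0.288·1000 / 20.0

66.7584 IBU


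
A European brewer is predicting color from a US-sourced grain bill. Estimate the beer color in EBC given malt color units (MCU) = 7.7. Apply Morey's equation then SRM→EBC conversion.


SRM = 1.4922·MCU^0.6859;  EBC = SRM·1.97
SRM = 1.4922·7.7^0.6859 = 6.0516
EBC = 6.0516·1.97

11.9217 EBC


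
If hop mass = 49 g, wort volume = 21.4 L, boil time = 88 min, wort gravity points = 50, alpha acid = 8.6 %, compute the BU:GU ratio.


U = 1.65·0.000125^(GP/1000)·(1−e^(−0.04t))/4.15;  IBU = (α/100)·m·U·1000/V;  BU:GU = IBU/GP
U = 1.65·0.000125^(50/1000)·(1−e^(−0.04·88))/4.15 = 0.2462
IBU = (8.6/100)·49·0.2462·1000/21.4 = 48.4745
BU:GU = 48.4745/50

0.9695


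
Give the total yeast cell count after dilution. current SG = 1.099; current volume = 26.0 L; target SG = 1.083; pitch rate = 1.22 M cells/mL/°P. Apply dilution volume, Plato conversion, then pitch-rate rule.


V_w = V·((SG_c−1)/(SG_t−1)−1);  °P = 259 − 259/SG_t;  cells = rate·(V+V_w)·°P
V_w = 26.0·((1.099−1)/(1.083−1)−1) = 5.0120
V_final = 26.0 + 5.0120 = 31.0120
°P = 259 − 259/1.083 = 19.8495
cells = 1.22·31.0120·19.8495

750.9996 billion cells


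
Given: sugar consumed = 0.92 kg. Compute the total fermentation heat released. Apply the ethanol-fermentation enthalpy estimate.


Q = m_sugar · 590 kJ/kg
Q = 0.92 · 590

542.8000 kJ


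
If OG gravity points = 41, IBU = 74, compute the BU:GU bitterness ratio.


BU:GU = IBU / OG_points
BU:GU = 74 / 41

1.8049


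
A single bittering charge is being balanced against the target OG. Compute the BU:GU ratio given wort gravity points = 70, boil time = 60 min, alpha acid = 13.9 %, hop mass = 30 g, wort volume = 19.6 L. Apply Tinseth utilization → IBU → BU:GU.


U = 1.65·0.000125^(GP/1000)·(1−e^(−0.04t))/4.15;  IBU = (α/100)·m·U·1000/V;  BU:GU = IBU/GP
U = 1.65·0.000125^(70/1000)·(1−e^(−0.04·60))/4.15 = 0.1927
IBU = (13.9/100)·30·0.1927·1000/19.6 = 41.0013
BU:GU = 41.0013/70

0.5857


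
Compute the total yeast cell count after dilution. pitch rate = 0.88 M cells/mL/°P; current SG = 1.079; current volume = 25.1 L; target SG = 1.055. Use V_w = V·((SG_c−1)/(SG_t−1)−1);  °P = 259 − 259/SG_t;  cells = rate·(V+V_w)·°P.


V_w = 25.1·((1.079−1)/(1.055−1)−1) = 10.9527
V_final = 25.1 + 10.9527 = 36.0527
°P = 259 − 259/1.055 = 13.5024
cells = 0.88·36.0527·13.5024

428.3816 billion cells


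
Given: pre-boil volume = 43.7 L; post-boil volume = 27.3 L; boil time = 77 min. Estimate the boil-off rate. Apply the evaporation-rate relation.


rate = (V_pre − V_post) / (t_min/60)
rate = (43.7 − 27.3) / (77/60)

12.7792 L/hr


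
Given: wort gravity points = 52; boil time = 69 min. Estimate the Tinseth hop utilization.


U = 1.65·0.000125^(GP/1000) · (1 − e^(−0.04·t))/4.15
bigness = 1.65·0.000125^(52/1000) = 1.0340
boil_factor = (1 − e^(−0.04·69))/4.15 = 0.2257
U = 1.0340 · 0.2257

0.2334


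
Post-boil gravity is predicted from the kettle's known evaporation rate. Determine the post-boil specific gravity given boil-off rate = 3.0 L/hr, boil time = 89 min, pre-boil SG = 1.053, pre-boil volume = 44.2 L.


V_post = V_pre − rate·(t/60);  SG_post = 1 + (SG_pre−1)·V_pre/V_post
V_post = 44.2 − 3.0·(89/60) = 39.7500
SG_post = 1 + (1.053 − 1)·44.2/39.7500

1.0589


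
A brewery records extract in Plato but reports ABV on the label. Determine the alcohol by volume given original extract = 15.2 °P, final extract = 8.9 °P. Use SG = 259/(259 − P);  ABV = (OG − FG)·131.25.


OG = 259/(259 − 15.2) = 1.0623
FG = 259/(259 − 8.9) = 1.0356
ABV = (1.0623 − 1.0356)·131.25

3.5123 % ABV


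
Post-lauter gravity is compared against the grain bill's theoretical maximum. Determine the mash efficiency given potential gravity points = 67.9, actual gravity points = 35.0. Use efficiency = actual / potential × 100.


efficiency = 35.0 / 67.9 × 100

51.5464 %


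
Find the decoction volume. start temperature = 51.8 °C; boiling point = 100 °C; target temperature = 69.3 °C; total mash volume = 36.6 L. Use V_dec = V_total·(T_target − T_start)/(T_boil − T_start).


V_dec = 36.6·(69.3 − 51.8)/(100 − 51.8)

13.2884 L


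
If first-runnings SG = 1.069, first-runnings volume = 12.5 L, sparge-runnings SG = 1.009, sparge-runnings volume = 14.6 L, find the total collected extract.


total = Σ (SG_i − 1)·1000·V_i
first = (1.069 − 1)·1000·12.5 = 862.5000
sparge = (1.009 − 1)·1000·14.6 = 131.4000
total = 862.5000 + 131.4000

993.9000 gravity·L


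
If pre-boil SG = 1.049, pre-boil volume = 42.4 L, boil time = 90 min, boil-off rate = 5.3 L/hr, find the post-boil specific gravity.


V_post = V_pre − rate·(t/60);  SG_post = 1 + (SG_pre−1)·V_pre/V_post
V_post = 42.4 − 5.3·(90/60) = 34.4500
SG_post = 1 + (1.049 − 1)·42.4/34.4500

1.0603


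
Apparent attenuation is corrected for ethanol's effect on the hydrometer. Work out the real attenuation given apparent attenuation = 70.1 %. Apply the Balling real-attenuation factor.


RA = AA · 0.8192
RA = 70.1 · 0.8192

57.4259 %


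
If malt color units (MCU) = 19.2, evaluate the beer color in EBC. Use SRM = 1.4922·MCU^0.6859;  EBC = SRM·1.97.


SRM = 1.4922·19.2^0.6859 = 11.3251
EBC = 11.3251·1.97

22.3105 EBC


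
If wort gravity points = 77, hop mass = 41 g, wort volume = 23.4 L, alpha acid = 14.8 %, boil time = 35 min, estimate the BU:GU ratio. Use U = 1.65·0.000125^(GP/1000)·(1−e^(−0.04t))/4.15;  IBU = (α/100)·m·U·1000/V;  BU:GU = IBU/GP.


U = 1.65·0.000125^(77/1000)·(1−e^(−0.04·35))/4.15 = 0.1499
IBU = (14.8/100)·41·0.1499·1000/23.4 = 38.8826
BU:GU = 38.8826/77

0.5050


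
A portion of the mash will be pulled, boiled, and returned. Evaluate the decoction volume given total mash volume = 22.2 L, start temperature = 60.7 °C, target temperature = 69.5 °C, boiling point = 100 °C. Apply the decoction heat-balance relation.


V_dec = V_total·(T_target − T_start)/(T_boil − T_start)
V_dec = 22.2·(69.5 − 60.7)/(100 − 60.7)

4.9710 L


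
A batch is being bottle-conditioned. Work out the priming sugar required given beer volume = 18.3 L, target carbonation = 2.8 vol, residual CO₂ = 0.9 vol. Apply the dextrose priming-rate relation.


sugar = (target − residual)·4.0·V
sugar = (2.8 − 0.9)·4.0·18.3

139.0800 g


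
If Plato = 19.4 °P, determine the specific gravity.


SG = 259/(259 − P)
SG = 259/(259 − 19.4)

1.0810


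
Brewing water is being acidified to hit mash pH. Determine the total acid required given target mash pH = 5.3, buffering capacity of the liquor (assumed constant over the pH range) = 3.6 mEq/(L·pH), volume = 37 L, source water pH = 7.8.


acid = buffering capacity · (pH_source − pH_target) · V
acid = 3.6 · (7.8 − 5.3) · 37

333.0000 mEq


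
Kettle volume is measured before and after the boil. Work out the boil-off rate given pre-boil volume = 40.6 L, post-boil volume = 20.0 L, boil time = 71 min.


rate = (V_pre − V_post) / (t_min/60)
rate = (40.6 − 20.0) / (71/60)

17.4085 L/hr


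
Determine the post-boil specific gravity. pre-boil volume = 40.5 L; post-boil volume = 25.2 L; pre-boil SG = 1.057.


SG_post = 1 + (SG_pre − 1)·V_pre/V_post
pts_pre = (1.057 − 1)·1000 = 57.0000
pts_post = 57.0000·40.5/25.2 = 91.6071
SG_post = 1 + 91.6071/1000

1.0916


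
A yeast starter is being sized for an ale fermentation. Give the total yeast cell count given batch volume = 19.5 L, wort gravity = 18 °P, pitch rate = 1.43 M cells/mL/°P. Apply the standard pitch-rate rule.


cells (billions) = rate · V_L · °P
cells = 1.43 · 19.5 · 18

501.9300 billion cells


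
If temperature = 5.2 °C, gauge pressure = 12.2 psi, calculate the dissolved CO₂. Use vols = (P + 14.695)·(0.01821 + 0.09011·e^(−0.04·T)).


vols = (12.2 + 14.695)·(0.01821 + 0.09011·e^(−0.04·5.2))

2.4581 volumes


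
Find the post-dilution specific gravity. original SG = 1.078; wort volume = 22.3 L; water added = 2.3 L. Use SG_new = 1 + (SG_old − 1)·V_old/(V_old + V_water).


pts = (1.078 − 1)·1000·22.3/(22.3 + 2.3) = 70.7073
SG_new = 1 + 70.7073/1000

1.0707


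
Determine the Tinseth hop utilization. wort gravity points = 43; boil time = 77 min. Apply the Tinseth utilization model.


U = 1.65·0.000125^(GP/1000) · (1 − e^(−0.04·t))/4.15
bigness = 1.65·0.000125^(43/1000) = 1.1211
boil_factor = (1 − e^(−0.04·77))/4.15 = 0.2299
U = 1.1211 · 0.2299

0.2577


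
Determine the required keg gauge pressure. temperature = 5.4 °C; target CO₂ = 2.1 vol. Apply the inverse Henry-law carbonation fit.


psi = vols/(0.01821 + 0.09011·e^(−0.04·T)) − 14.695
psi = 2.1/(0.01821 + 0.09011·e^(−0.04·5.4)) − 14.695

8.4290 psi


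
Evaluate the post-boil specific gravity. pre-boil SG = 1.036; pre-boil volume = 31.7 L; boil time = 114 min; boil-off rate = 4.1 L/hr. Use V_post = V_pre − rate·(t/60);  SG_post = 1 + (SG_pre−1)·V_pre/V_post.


V_post = 31.7 − 4.1·(114/60) = 23.9100
SG_post = 1 + (1.036 − 1)·31.7/23.9100

1.0477


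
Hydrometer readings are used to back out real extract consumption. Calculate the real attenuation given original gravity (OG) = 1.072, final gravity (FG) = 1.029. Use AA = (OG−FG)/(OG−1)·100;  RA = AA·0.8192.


AA = (1.072 − 1.029)/(1.072 − 1)·100 = 59.7222
RA = 59.7222·0.8192

48.9244 %


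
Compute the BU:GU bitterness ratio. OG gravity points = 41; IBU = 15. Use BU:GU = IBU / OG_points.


BU:GU = 15 / 41

0.3659


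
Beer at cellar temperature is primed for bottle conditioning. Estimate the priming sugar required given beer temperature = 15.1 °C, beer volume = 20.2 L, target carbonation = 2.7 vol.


residual = 14.695·(0.01821 + 0.09011·e^(−0.04·T));  sugar = (target − residual)·4.0·V
residual = 14.695·(0.01821 + 0.09011·e^(−0.04·15.1)) = 0.9914
sugar = (2.7 − 0.9914)·4.0·20.2

138.0538 g


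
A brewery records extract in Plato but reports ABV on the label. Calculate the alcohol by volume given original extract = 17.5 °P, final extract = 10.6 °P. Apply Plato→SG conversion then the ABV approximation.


SG = 259/(259 − P);  ABV = (OG − FG)·131.25
OG = 259/(259 − 17.5) = 1.0725
FG = 259/(259 − 10.6) = 1.0427
ABV = (1.0725 − 1.0427)·131.25

3.9100 % ABV


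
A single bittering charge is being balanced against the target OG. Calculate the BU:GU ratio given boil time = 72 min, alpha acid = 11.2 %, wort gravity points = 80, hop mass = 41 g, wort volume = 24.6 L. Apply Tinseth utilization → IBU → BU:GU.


U = 1.65·0.000125^(GP/1000)·(1−e^(−0.04t))/4.15;  IBU = (α/100)·m·U·1000/V;  BU:GU = IBU/GP
U = 1.65·0.000125^(80/1000)·(1−e^(−0.04·72))/4.15 = 0.1829
IBU = (11.2/100)·41·0.1829·1000/24.6 = 34.1323
BU:GU = 34.1323/80

0.4267


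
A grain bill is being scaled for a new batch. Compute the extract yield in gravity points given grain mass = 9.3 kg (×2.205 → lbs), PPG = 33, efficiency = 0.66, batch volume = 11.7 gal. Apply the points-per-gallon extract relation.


points = lbs × PPG × eff / vol
lbs = 9.3 × 2.205 = 20.5065
points = 20.5065 × 33 × 0.66 / 11.7

38.1736 points


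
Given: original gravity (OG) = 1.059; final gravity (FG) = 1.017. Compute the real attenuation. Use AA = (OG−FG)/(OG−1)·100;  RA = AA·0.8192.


AA = (1.059 − 1.017)/(1.059 − 1)·100 = 71.1864
RA = 71.1864·0.8192

58.3159 %


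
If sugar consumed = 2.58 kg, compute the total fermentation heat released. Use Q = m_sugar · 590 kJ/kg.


Q = 2.58 · 590

1522.2000 kJ


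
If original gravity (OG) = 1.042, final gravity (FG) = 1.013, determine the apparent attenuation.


AA = (OG − FG)/(OG − 1) · 100
AA = (1.042 − 1.013)/(1.042 − 1) · 100

69.0476 %


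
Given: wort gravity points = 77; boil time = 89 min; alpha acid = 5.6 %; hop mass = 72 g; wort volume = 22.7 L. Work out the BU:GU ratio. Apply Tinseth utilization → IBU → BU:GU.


U = 1.65·0.000125^(GP/1000)·(1−e^(−0.04t))/4.15;  IBU = (α/100)·m·U·1000/V;  BU:GU = IBU/GP
U = 1.65·0.000125^(77/1000)·(1−e^(−0.04·89))/4.15 = 0.1934
IBU = (5.6/100)·72·0.1934·1000/22.7 = 34.3449
BU:GU = 34.3449/77

0.4460


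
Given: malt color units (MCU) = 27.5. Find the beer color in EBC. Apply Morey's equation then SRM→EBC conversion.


SRM = 1.4922·MCU^0.6859;  EBC = SRM·1.97
SRM = 1.4922·27.5^0.6859 = 14.4899
EBC = 14.4899·1.97

28.5451 EBC


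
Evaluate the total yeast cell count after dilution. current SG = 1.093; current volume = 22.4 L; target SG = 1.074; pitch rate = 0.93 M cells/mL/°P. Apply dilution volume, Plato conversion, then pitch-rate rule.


V_w = V·((SG_c−1)/(SG_t−1)−1);  °P = 259 − 259/SG_t;  cells = rate·(V+V_w)·°P
V_w = 22.4·((1.093−1)/(1.074−1)−1) = 5.7514
V_final = 22.4 + 5.7514 = 28.1514
°P = 259 − 259/1.074 = 17.8454
cells = 0.93·28.1514·17.8454

467.2071 billion cells


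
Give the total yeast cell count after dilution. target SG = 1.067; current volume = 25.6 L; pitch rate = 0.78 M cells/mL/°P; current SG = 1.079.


V_w = V·((SG_c−1)/(SG_t−1)−1);  °P = 259 − 259/SG_t;  cells = rate·(V+V_w)·°P
V_w = 25.6·((1.079−1)/(1.067−1)−1) = 4.5851
V_final = 25.6 + 4.5851 = 30.1851
°P = 259 − 259/1.067 = 16.2634
cells = 0.78·30.1851·16.2634

382.9103 billion cells


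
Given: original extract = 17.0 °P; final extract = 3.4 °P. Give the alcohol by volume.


SG = 259/(259 − P);  ABV = (OG − FG)·131.25
OG = 259/(259 − 17.0) = 1.0702
FG = 259/(259 − 3.4) = 1.0133
ABV = (1.0702 − 1.0133)·131.25

7.4741 % ABV


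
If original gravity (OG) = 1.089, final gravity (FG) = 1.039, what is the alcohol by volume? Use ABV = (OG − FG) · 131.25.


ABV = (1.089 − 1.039) · 131.25

6.5625 % ABV


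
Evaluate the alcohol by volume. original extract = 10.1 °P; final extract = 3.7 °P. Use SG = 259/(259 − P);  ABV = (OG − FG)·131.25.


OG = 259/(259 − 10.1) = 1.0406
FG = 259/(259 − 3.7) = 1.0145
ABV = (1.0406 − 1.0145)·131.25

3.4238 % ABV


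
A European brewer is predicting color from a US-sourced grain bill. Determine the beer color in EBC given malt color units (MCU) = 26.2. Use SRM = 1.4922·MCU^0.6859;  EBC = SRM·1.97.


SRM = 1.4922·26.2^0.6859 = 14.0165
EBC = 14.0165·1.97

27.6125 EBC


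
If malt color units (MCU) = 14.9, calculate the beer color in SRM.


SRM = 1.4922 · MCU^0.6859
SRM = 1.4922 · 14.9^0.6859

9.5173 SRM


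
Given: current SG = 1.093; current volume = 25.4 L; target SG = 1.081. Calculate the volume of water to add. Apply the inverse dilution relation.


V_water = V·((SG_curr − 1)/(SG_target − 1) − 1)
V_water = 25.4·((1.093 − 1)/(1.081 − 1) − 1)

3.7630 L


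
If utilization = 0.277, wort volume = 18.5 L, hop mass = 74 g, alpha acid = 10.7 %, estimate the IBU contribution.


IBU = (α/100)·mass·U·1000 / V
IBU = (10.7/100)·74·0.277·1000 / 18.5

118.5560 IBU


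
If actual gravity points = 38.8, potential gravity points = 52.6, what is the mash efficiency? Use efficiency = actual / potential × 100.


efficiency = 38.8 / 52.6 × 100

73.7643 %


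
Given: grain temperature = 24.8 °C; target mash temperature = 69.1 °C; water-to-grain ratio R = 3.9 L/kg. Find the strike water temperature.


T_strike = (0.41/R)·(T_mash − T_grain) + T_mash
T_strike = (0.41/3.9)·(69.1 − 24.8) + 69.1

73.7572 °C


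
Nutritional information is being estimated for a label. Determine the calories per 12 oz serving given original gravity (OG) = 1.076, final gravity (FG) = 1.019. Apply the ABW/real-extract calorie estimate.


ABW = (OG−FG)·131.25·0.79/FG;  °P = 259 − 259/SG (for OG→OE and FG→AE);  RE = 0.1808·OE + 0.8192·AE;  Cal = (6.9·ABW + 4·(RE−0.1))·FG·3.55
ABW = (1.076 − 1.019)·131.25·0.79/1.019 = 5.8000
OE = 259 − 259/1.076 = 18.2937 °P
AE = 259 − 259/1.019 = 4.8292 °P
RE = 0.1808·18.2937 + 0.8192·4.8292 = 7.2636 °P
Cal = (6.9·5.8000 + 4·(7.2636−0.1))·1.019·3.55

248.4261 kcal


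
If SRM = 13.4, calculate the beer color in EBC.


EBC = SRM · 1.97
EBC = 13.4 · 1.97

26.3980 EBC


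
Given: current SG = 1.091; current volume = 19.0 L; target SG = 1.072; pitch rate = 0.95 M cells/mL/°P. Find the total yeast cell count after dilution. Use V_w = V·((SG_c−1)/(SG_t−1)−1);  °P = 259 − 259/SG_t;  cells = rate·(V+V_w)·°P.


V_w = 19.0·((1.091−1)/(1.072−1)−1) = 5.0139
V_final = 19.0 + 5.0139 = 24.0139
°P = 259 − 259/1.072 = 17.3955
cells = 0.95·24.0139·17.3955

396.8474 billion cells


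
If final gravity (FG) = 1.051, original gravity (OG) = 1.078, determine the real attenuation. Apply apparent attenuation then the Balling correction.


AA = (OG−FG)/(OG−1)·100;  RA = AA·0.8192
AA = (1.078 − 1.051)/(1.078 − 1)·100 = 34.6154
RA = 34.6154·0.8192

28.3569 %


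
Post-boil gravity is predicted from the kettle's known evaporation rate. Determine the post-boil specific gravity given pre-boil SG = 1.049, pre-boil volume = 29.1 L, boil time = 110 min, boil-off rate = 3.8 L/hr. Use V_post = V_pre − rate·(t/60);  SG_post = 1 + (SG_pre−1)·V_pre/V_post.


V_post = 29.1 − 3.8·(110/60) = 22.1333
SG_post = 1 + (1.049 − 1)·29.1/22.1333

1.0644
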